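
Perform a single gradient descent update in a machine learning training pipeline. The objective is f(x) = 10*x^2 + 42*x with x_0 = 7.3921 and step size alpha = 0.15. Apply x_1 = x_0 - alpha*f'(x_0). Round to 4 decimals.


We compute the gradient at x_0 and apply the update.
f'(x) = 20*x + 42
f'(7.3921) = 20*7.3921 + 42 = 189.842
x_1 = 7.3921 - 0.15*189.842 = -21.0842


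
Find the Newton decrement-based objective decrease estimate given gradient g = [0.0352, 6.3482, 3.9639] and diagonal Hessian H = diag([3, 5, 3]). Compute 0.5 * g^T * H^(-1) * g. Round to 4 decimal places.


Step 1: H is diagonal, so H^(-1) * g = [0.0117, 1.2696, 1.3213].
Step 2: g^T H^(-1) g = sum_i g_i^2 / H_ii
  = (0.0352)^2/3 + (6.3482)^2/5 + (3.9639)^2/3
  = 0.0004 + 8.0599 + 5.2375 = 13.2978
Step 3: Objective decrease = 0.5 * g^T H^(-1) g = 6.6489


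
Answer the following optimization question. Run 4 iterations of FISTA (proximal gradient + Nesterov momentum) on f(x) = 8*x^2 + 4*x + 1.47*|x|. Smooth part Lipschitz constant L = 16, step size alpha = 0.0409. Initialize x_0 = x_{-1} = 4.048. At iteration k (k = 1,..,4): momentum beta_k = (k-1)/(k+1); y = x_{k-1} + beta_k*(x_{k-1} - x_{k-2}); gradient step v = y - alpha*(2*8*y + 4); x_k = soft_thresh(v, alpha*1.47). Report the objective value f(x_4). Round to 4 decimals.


FISTA on f(x) = 8*x^2 + 4*x + 1.47*|x|
L = 16, alpha = 0.0409
Iteration 1: beta = 0.0, y = 4.048 + 0.0*(4.048 - 4.048) = 4.048
  grad(y) = 68.768, v = y - alpha*grad = 1.2354
  prox(v) = soft_thresh(1.2354, 0.0601) = 1.1753
Iteration 2: beta = 0.3333, y = 1.1753 + 0.3333*(1.1753 - 4.048) = 0.2177
  grad(y) = 7.483, v = y - alpha*grad = -0.0884
  prox(v) = soft_thresh(-0.0884, 0.0601) = -0.0282
Iteration 3: beta = 0.5, y = -0.0282 + 0.5*(-0.0282 - 1.1753) = -0.63
  grad(y) = -6.08, v = y - alpha*grad = -0.3813
  prox(v) = soft_thresh(-0.3813, 0.0601) = -0.3212
Iteration 4: beta = 0.6, y = -0.3212 + 0.6*(-0.3212 + 0.0282) = -0.497
  grad(y) = -3.9517, v = y - alpha*grad = -0.3354
  prox(v) = soft_thresh(-0.3354, 0.0601) = -0.2752
f(x_4) = 8*(-0.2752)^2 + 4*(-0.2752) + 1.47*|-0.2752| = -0.0903


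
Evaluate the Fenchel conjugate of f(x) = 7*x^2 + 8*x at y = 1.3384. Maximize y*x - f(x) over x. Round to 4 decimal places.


f*(y) = sup_x {y*x - a*x^2 - b*x} = sup_x {(y-b)*x - a*x^2}
FOC: (y - b) - 2a*x = 0 => x* = (y - b)/(2a)
x* = (1.3384 - 8)/(2*7) = -0.4758
f*(1.3384) = (y-b)^2/(4a) = (1.3384 - 8)^2/(4*7)
= 44.3769/28 = 1.5849


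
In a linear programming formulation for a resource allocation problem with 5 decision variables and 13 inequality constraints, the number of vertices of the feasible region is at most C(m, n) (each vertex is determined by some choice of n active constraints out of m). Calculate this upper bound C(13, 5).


Each vertex corresponds to some choice of n active constraints out of m, so the number of vertices is at most C(m, n) = m! / (n!(m-n)!).
m = 13, n = 5
Numerator: 13 * 12 * 11 * 10 * 9
Denominator: 5! = 120
C(13, 5) = 1287


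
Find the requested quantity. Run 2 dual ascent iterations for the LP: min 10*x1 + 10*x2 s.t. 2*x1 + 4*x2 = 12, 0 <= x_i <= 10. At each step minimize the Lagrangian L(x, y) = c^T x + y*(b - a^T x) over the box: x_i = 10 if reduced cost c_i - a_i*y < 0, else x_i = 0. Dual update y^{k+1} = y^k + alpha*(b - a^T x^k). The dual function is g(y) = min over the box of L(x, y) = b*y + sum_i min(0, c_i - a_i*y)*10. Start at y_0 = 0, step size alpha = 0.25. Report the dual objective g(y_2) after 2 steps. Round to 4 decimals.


Dual ascent for LP: min 10*x1 + 10*x2, 2*x1 + 4*x2 = 12, 0 <= x_i <= 10
Step 1: y^k = 0.0, reduced costs: (10.0, 10.0)
  x^k = (0.0, 0.0), subgradient = b - a^T x = 12.0
  y^{k+1} = 0.0 + 0.25*12.0 = 3.0
Step 2: y^k = 3.0, reduced costs: (4.0, -2.0)
  x^k = (0.0, 10.0), subgradient = b - a^T x = -28.0
  y^{k+1} = 3.0 + 0.25*-28.0 = -4.0
Dual objective at y_2 = -4.0: reduced costs (18.0, 26.0), box minimizer x = (0.0, 0.0)
g(y_2) = b*y + (c1 - a1*y)*x1 + (c2 - a2*y)*x2 = 12*(-4.0) + 18.0*0.0 + 26.0*0.0 = -48.0 + 0.0 + 0.0 = -48.0


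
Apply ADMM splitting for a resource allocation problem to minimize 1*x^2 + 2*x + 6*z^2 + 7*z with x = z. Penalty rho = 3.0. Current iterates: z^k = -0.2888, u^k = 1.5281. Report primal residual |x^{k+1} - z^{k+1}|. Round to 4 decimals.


ADMM iteration with rho = 3.0, z^k = -0.2888, u^k = 1.5281
Step 1: x-update.
Minimize 1*x^2 + 2*x + (3.0/2)*(x + 0.2888 + 1.5281)^2
FOC: (2*1 + 3.0)*x = -2 + 3.0*(-0.2888 - 1.5281)
x^{k+1} = -1.4901
Step 2: z-update.
Minimize 6*z^2 + 7*z + (3.0/2)*(-1.4901 - z + 1.5281)^2
FOC: (2*6 + 3.0)*z = -7 + 3.0*(-1.4901 + 1.5281)
z^{k+1} = -0.4591
Step 3: u-update.
u^{k+1} = 1.5281 - 1.4901 + 0.4591 = 0.497
Step 4: Primal residual = |-1.4901 + 0.4591| = 1.0311


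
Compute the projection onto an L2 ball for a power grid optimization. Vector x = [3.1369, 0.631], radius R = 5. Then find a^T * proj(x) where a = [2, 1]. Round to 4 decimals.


Step 1: Compute ||x|| (intermediates to 6 decimals).
||x|| = sqrt(3.1369^2 + 0.631^2) = 3.199735
Step 2: Project.
Since ||x|| <= R, proj = x (no scaling needed).
proj(x) = [3.1369, 0.631]
Step 3: Dot product.
a^T * proj(x) = 2*3.1369 + 1*0.631 = 6.9048


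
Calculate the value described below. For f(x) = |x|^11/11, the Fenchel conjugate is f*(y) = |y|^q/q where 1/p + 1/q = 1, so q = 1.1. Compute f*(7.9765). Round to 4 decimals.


The conjugate exponent q satisfies 1/p + 1/q = 1.
p = 11, so q = 11/(11 - 1) = 1.1
|y|^q = 7.9765^1.1 = 9.8173
f*(7.9765) = 9.8173 / 1.1 = 8.9248


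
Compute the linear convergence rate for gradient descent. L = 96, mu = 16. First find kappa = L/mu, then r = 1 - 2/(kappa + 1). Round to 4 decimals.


Step 1: Compute the condition number.
kappa = L/mu = 96/16 = 6.0
Step 2: Compute the convergence rate.
r = 1 - 2/(kappa + 1) = 1 - 2*mu/(L + mu) = (L - mu)/(L + mu) = 80/112 = 0.7143


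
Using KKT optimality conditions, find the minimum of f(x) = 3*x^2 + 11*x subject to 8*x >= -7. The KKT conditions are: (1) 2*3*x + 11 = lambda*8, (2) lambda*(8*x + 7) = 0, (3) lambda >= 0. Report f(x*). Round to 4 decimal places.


Step 1: Try lambda = 0 (constraint inactive).
x_unc = -11/(2*3) = -1.8333
Check: 8*-1.8333 = -14.6664 < -7 -- violated!
Step 2: Constraint must be active: 8*x = -7
x* = -7/8 = -0.875
lambda = (2*3*(-0.875) + 11)/8 = 0.7188
Step 3: Compute optimal value.
f(x*) = 3*(-0.875)^2 + 11*(-0.875) = -7.3281


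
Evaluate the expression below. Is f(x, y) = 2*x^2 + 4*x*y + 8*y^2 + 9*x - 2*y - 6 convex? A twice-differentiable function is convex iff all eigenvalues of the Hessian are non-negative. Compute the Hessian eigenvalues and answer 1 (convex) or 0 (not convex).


The Hessian of f(x,y) = 2*x^2 + 4*x*y + 8*y^2 + 9*x - 2*y - 6 is:
H = [[4, 4], [4, 16]]
Trace = 4 + 16 = 20
Determinant = 4*16 - (4)^2 = 48
Discriminant = (20)^2 - 4*48 = 208.0
Eigenvalues: lambda_1 = 2.7889, lambda_2 = 17.2111
The function is convex.

1


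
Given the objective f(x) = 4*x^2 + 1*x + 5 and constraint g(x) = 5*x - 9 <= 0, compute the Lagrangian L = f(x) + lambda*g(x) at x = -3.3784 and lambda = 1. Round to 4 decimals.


Step 1: Evaluate f(x).
f(-3.3784) = 4*(-3.3784)^2 + 1*(-3.3784) + 5 = 47.2759
Step 2: Evaluate g(x).
g(-3.3784) = 5*-3.3784 - 9 = -25.892
Step 3: Compute Lagrangian.
L = 47.2759 + 1*-25.892 = 21.3839


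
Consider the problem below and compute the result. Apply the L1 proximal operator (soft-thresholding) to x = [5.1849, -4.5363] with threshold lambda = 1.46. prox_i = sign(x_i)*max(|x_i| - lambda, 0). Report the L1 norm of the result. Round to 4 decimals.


Soft-thresholding with lambda = 1.46:
prox(5.1849) = sign(5.1849)*max(|5.1849| - 1.46, 0) = 3.7249
prox(-4.5363) = sign(-4.5363)*max(|-4.5363| - 1.46, 0) = -3.0763
prox(x) = [3.7249, -3.0763]
||prox(x)||_1 = 3.7249 + 3.0763 = 6.8012


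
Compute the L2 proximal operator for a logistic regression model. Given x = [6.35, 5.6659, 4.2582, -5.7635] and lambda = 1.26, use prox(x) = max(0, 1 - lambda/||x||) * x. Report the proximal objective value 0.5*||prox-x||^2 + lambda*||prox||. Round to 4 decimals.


Step 1: Compute ||x||.
||x|| = 11.1254
Step 2: Compute scaling factor.
scale = max(0, 1 - 1.26/11.1254) = 0.8867
Step 3: prox(x) = [5.6308, 5.0242, 3.7759, -5.1108]
||prox(x)|| = 9.8654
Step 4: Proximal objective.
0.5*||prox-x||^2 = 0.7938
lambda*||prox|| = 12.4304
Total = 13.2242


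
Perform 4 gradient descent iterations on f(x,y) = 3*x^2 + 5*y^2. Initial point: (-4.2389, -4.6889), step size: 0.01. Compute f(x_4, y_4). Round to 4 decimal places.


Gradient descent on f(x,y) = 3*x^2 + 5*y^2.
Starting point: (-4.2389, -4.6889), alpha = 0.01
Step 1: grad_x = 2*3*-4.2389 = -25.4334, grad_y = 2*5*-4.6889 = -46.889
  x_1 = -4.2389 - 0.01*-25.4334 = -3.9846
  y_1 = -4.6889 - 0.01*-46.889 = -4.22
Step 2: grad_x = 2*3*-3.9846 = -23.9074, grad_y = 2*5*-4.22 = -42.2001
  x_2 = -3.9846 - 0.01*-23.9074 = -3.7455
  y_2 = -4.22 - 0.01*-42.2001 = -3.798
Step 3: grad_x = 2*3*-3.7455 = -22.473, grad_y = 2*5*-3.798 = -37.9801
  x_3 = -3.7455 - 0.01*-22.473 = -3.5208
  y_3 = -3.798 - 0.01*-37.9801 = -3.4182
Step 4: grad_x = 2*3*-3.5208 = -21.1246, grad_y = 2*5*-3.4182 = -34.1821
  x_4 = -3.5208 - 0.01*-21.1246 = -3.3095
  y_4 = -3.4182 - 0.01*-34.1821 = -3.0764
f(-3.3095, -3.0764) = 3*(-3.3095)^2 + 5*(-3.0764)^2 = 80.1795


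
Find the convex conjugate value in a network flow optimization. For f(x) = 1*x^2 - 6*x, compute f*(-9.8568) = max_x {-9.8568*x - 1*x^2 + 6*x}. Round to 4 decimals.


f*(y) = sup_x {y*x - a*x^2 - b*x} = sup_x {(y-b)*x - a*x^2}
FOC: (y - b) - 2a*x = 0 => x* = (y - b)/(2a)
x* = (-9.8568 + 6)/(2*1) = -1.9284
f*(-9.8568) = (y-b)^2/(4a) = (-9.8568 + 6)^2/(4*1)
= 14.8749/4 = 3.7187


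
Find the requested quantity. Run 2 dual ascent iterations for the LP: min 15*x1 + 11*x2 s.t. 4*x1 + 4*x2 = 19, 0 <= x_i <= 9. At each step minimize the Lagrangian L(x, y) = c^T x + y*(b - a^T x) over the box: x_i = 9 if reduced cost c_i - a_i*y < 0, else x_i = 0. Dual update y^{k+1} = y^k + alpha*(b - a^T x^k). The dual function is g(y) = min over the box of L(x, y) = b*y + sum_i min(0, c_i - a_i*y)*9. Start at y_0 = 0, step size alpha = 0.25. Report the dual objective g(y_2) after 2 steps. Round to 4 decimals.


Dual ascent for LP: min 15*x1 + 11*x2, 4*x1 + 4*x2 = 19, 0 <= x_i <= 9
Step 1: y^k = 0.0, reduced costs: (15.0, 11.0)
  x^k = (0.0, 0.0), subgradient = b - a^T x = 19.0
  y^{k+1} = 0.0 + 0.25*19.0 = 4.75
Step 2: y^k = 4.75, reduced costs: (-4.0, -8.0)
  x^k = (9.0, 9.0), subgradient = b - a^T x = -53.0
  y^{k+1} = 4.75 + 0.25*-53.0 = -8.5
Dual objective at y_2 = -8.5: reduced costs (49.0, 45.0), box minimizer x = (0.0, 0.0)
g(y_2) = b*y + (c1 - a1*y)*x1 + (c2 - a2*y)*x2 = 19*(-8.5) + 49.0*0.0 + 45.0*0.0 = -161.5 + 0.0 + 0.0 = -161.5


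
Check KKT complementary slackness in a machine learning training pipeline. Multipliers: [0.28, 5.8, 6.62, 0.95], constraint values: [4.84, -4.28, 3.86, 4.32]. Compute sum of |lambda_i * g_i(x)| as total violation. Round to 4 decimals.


KKT complementary slackness check:
lambda_1 * g_1 = 0.28 * 4.84 = 1.3552
lambda_2 * g_2 = 5.8 * -4.28 = -24.824
lambda_3 * g_3 = 6.62 * 3.86 = 25.5532
lambda_4 * g_4 = 0.95 * 4.32 = 4.104
Total violation = 1.3552 + 24.824 + 25.5532 + 4.104 = 55.8364


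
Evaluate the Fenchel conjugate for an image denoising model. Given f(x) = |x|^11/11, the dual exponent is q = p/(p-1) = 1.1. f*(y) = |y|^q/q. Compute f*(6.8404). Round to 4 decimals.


The conjugate exponent q satisfies 1/p + 1/q = 1.
p = 11, so q = 11/(11 - 1) = 1.1
|y|^q = 6.8404^1.1 = 8.2907
f*(6.8404) = 8.2907 / 1.1 = 7.537


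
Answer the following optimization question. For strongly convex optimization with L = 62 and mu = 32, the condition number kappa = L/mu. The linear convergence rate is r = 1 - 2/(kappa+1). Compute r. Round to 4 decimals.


Step 1: Compute the condition number.
kappa = L/mu = 62/32 = 1.9375
Step 2: Compute the convergence rate.
r = 1 - 2/(kappa + 1) = 1 - 2*mu/(L + mu) = (L - mu)/(L + mu) = 30/94 = 0.3191


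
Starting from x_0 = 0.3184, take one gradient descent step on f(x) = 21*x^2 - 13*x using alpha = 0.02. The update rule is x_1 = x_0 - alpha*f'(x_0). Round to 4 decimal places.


We compute the gradient at x_0 and apply the update.
f'(x) = 42*x - 13
f'(0.3184) = 42*0.3184 - 13 = 0.3728
x_1 = 0.3184 - 0.02*0.3728 = 0.3109


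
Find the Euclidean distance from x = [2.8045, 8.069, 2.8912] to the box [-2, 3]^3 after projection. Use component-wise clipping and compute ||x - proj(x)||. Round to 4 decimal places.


Project each component onto [-2, 3].
clip(2.8045) = 2.8045, clip(8.069) = 3.0, clip(2.8912) = 2.8912
Projection = [2.8045, 3.0, 2.8912]
Squared diffs: [0.0, 25.6948, 0.0]
Distance = sqrt(25.6948) = 5.069


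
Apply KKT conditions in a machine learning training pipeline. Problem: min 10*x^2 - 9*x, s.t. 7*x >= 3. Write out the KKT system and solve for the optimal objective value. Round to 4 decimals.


Step 1: Try lambda = 0 (constraint inactive).
Stationarity: 2*10*x - 9 = 0
x* = 9/(2*10) = 0.45
Check constraint: 7*0.45 = 3.15 >= 3 -- satisfied.
Step 2: Compute optimal value.
f(x*) = 10*0.45^2 - 9*0.45 = -2.025


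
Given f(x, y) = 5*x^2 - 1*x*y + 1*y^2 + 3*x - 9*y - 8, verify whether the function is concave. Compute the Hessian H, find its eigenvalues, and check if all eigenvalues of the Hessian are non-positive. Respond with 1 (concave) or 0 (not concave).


The Hessian of f(x,y) = 5*x^2 - 1*x*y + 1*y^2 + 3*x - 9*y - 8 is:
H = [[10, -1], [-1, 2]]
Trace = 10 + 2 = 12
Determinant = 10*2 - (-1)^2 = 19
Discriminant = (12)^2 - 4*19 = 68.0
Eigenvalues: lambda_1 = 1.8769, lambda_2 = 10.1231
The function is not concave.

0


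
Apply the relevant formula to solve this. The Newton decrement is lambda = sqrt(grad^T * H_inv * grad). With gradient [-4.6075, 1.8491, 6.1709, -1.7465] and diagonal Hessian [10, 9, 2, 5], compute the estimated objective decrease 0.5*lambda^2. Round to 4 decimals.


Step 1: H is diagonal, so H^(-1) * g = [-0.4608, 0.2055, 3.0855, -0.3493].
Step 2: g^T H^(-1) g = sum_i g_i^2 / H_ii
  = (-4.6075)^2/10 + (1.8491)^2/9 + (6.1709)^2/2 + (-1.7465)^2/5
  = 2.1229 + 0.3799 + 19.04 + 0.6101 = 22.1529
Step 3: Objective decrease = 0.5 * g^T H^(-1) g = 11.0764


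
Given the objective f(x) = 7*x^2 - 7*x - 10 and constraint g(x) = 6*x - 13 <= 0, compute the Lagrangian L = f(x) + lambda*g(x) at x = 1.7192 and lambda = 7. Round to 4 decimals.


Step 1: Evaluate f(x).
f(1.7192) = 7*1.7192^2 - 7*1.7192 - 10 = -1.3449
Step 2: Evaluate g(x).
g(1.7192) = 6*1.7192 - 13 = -2.6848
Step 3: Compute Lagrangian.
L = -1.3449 + 7*-2.6848 = -20.1385


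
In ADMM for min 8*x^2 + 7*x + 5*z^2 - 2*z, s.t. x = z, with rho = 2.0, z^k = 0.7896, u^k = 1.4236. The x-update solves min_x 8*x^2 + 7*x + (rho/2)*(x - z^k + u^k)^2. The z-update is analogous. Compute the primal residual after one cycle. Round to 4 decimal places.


ADMM iteration with rho = 2.0, z^k = 0.7896, u^k = 1.4236
Step 1: x-update.
Minimize 8*x^2 + 7*x + (2.0/2)*(x - 0.7896 + 1.4236)^2
FOC: (2*8 + 2.0)*x = -7 + 2.0*(0.7896 - 1.4236)
x^{k+1} = -0.4593
Step 2: z-update.
Minimize 5*z^2 - 2*z + (2.0/2)*(-0.4593 - z + 1.4236)^2
FOC: (2*5 + 2.0)*z = 2 + 2.0*(-0.4593 + 1.4236)
z^{k+1} = 0.3274
Step 3: u-update.
u^{k+1} = 1.4236 - 0.4593 - 0.3274 = 0.6369
Step 4: Primal residual = |-0.4593 - 0.3274| = 0.7867


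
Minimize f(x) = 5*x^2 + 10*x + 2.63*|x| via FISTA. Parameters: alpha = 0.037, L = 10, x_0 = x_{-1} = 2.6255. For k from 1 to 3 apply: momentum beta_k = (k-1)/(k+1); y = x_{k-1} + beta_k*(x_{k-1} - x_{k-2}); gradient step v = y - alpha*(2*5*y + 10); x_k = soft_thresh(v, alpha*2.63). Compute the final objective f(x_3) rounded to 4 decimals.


FISTA on f(x) = 5*x^2 + 10*x + 2.63*|x|
L = 10, alpha = 0.037
Iteration 1: beta = 0.0, y = 2.6255 + 0.0*(2.6255 - 2.6255) = 2.6255
  grad(y) = 36.255, v = y - alpha*grad = 1.2841
  prox(v) = soft_thresh(1.2841, 0.0973) = 1.1868
Iteration 2: beta = 0.3333, y = 1.1868 + 0.3333*(1.1868 - 2.6255) = 0.7072
  grad(y) = 17.0717, v = y - alpha*grad = 0.0755
  prox(v) = soft_thresh(0.0755, 0.0973) = 0.0
Iteration 3: beta = 0.5, y = 0.0 + 0.5*(0.0 - 1.1868) = -0.5934
  grad(y) = 4.0662, v = y - alpha*grad = -0.7438
  prox(v) = soft_thresh(-0.7438, 0.0973) = -0.6465
f(x_3) = 5*(-0.6465)^2 + 10*(-0.6465) + 2.63*|-0.6465| = -2.6749


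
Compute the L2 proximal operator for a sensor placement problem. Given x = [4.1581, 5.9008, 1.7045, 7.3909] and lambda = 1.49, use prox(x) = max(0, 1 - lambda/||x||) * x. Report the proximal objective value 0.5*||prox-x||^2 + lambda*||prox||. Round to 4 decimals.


Step 1: Compute ||x||.
||x|| = 10.4709
Step 2: Compute scaling factor.
scale = max(0, 1 - 1.49/10.4709) = 0.8577
Step 3: prox(x) = [3.5664, 5.0611, 1.462, 6.3392]
||prox(x)|| = 8.9809
Step 4: Proximal objective.
0.5*||prox-x||^2 = 1.1101
lambda*||prox|| = 13.3815
Total = 14.4916


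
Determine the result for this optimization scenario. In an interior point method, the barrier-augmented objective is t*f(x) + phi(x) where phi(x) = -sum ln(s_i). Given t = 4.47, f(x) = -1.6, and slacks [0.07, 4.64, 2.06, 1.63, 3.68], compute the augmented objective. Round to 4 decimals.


Step 1: Compute log-barrier.
ln values: [-2.6593, 1.5347, 0.7227, 0.4886, 1.3029]
phi = -(-2.6593 + 1.5347 + 0.7227 + 0.4886 + 1.3029) = -1.3897
Step 2: Compute augmented objective.
t*f(x) = 4.47*-1.6 = -7.152
Total = -7.152 - 1.3897 = -8.5417


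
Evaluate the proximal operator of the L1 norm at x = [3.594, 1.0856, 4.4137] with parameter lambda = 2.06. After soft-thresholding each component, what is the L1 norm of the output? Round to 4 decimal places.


Soft-thresholding with lambda = 2.06:
prox(3.594) = sign(3.594)*max(|3.594| - 2.06, 0) = 1.534
prox(1.0856) = sign(1.0856)*max(|1.0856| - 2.06, 0) = 0.0
prox(4.4137) = sign(4.4137)*max(|4.4137| - 2.06, 0) = 2.3537
prox(x) = [1.534, 0.0, 2.3537]
||prox(x)||_1 = 1.534 + 0.0 + 2.3537 = 3.8877


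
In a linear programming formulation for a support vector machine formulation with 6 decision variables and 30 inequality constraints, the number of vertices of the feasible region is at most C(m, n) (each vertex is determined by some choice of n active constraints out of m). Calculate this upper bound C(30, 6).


Each vertex corresponds to some choice of n active constraints out of m, so the number of vertices is at most C(m, n) = m! / (n!(m-n)!).
m = 30, n = 6
Numerator: 30 * 29 * 28 * 27 * 26 * 25
Denominator: 6! = 720
C(30, 6) = 593775


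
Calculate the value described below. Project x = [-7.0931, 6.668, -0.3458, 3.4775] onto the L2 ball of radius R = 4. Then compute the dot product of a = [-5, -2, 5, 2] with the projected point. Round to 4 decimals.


Step 1: Compute ||x|| (intermediates to 6 decimals).
||x|| = sqrt((-7.0931)^2 + 6.668^2 + (-0.3458)^2 + 3.4775^2) = 10.343446
Step 2: Project.
Since ||x|| > R, scale = R/||x|| = 4/10.343446 = 0.386718, proj(x) = scale * x
proj(x) = [-2.743029, 2.578636, -0.133727, 1.344812]
Step 3: Dot product.
a^T * proj(x) = -5*(-2.743029) - 2*2.578636 + 5*(-0.133727) + 2*1.344812 = 10.5789


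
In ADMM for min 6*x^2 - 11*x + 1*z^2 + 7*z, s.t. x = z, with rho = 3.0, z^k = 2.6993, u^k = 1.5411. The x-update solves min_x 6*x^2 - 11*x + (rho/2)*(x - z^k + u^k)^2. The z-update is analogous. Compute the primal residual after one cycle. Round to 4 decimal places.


ADMM iteration with rho = 3.0, z^k = 2.6993, u^k = 1.5411
Step 1: x-update.
Minimize 6*x^2 - 11*x + (3.0/2)*(x - 2.6993 + 1.5411)^2
FOC: (2*6 + 3.0)*x = 11 + 3.0*(2.6993 - 1.5411)
x^{k+1} = 0.965
Step 2: z-update.
Minimize 1*z^2 + 7*z + (3.0/2)*(0.965 - z + 1.5411)^2
FOC: (2*1 + 3.0)*z = -7 + 3.0*(0.965 + 1.5411)
z^{k+1} = 0.1036
Step 3: u-update.
u^{k+1} = 1.5411 + 0.965 - 0.1036 = 2.4024
Step 4: Primal residual = |0.965 - 0.1036| = 0.8613


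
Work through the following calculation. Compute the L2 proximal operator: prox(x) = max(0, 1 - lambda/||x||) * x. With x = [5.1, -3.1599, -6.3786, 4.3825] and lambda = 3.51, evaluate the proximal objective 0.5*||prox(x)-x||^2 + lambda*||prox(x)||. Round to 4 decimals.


Step 1: Compute ||x||.
||x|| = 9.7922
Step 2: Compute scaling factor.
scale = max(0, 1 - 3.51/9.7922) = 0.6416
Step 3: prox(x) = [3.2719, -2.0272, -4.0922, 2.8116]
||prox(x)|| = 6.2822
Step 4: Proximal objective.
0.5*||prox-x||^2 = 6.1601
lambda*||prox|| = 22.0505
Total = 28.2107


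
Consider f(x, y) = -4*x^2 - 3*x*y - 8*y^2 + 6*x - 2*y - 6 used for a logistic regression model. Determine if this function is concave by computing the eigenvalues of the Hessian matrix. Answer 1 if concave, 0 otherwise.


The Hessian of f(x,y) = -4*x^2 - 3*x*y - 8*y^2 + 6*x - 2*y - 6 is:
H = [[-8, -3], [-3, -16]]
Trace = -8 - 16 = -24
Determinant = -8*-16 - (-3)^2 = 119
Discriminant = (-24)^2 - 4*119 = 100.0
Eigenvalues: lambda_1 = -17.0, lambda_2 = -7.0
The function is concave.

1


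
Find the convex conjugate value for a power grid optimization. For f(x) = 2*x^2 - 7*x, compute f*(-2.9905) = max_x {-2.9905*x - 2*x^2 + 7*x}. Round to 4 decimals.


f*(y) = sup_x {y*x - a*x^2 - b*x} = sup_x {(y-b)*x - a*x^2}
FOC: (y - b) - 2a*x = 0 => x* = (y - b)/(2a)
x* = (-2.9905 + 7)/(2*2) = 1.0024
f*(-2.9905) = (y-b)^2/(4a) = (-2.9905 + 7)^2/(4*2)
= 16.0761/8 = 2.0095


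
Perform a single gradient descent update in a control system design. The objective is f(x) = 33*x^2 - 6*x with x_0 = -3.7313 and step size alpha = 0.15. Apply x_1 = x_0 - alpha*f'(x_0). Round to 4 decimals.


We compute the gradient at x_0 and apply the update.
f'(x) = 66*x - 6
f'(-3.7313) = 66*-3.7313 - 6 = -252.2658
x_1 = -3.7313 - 0.15*-252.2658 = 34.1086


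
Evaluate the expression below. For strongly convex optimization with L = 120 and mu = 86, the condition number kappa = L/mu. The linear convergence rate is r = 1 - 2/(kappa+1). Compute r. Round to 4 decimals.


Step 1: Compute the condition number.
kappa = L/mu = 120/86 = 1.3953
Step 2: Compute the convergence rate.
r = 1 - 2/(kappa + 1) = 1 - 2*mu/(L + mu) = (L - mu)/(L + mu) = 34/206 = 0.165


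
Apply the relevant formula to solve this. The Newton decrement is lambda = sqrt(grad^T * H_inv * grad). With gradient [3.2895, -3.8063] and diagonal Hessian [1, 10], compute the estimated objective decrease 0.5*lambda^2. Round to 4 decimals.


Step 1: H is diagonal, so H^(-1) * g = [3.2895, -0.3806].
Step 2: g^T H^(-1) g = sum_i g_i^2 / H_ii
  = (3.2895)^2/1 + (-3.8063)^2/10
  = 10.8208 + 1.4488 = 12.2696
Step 3: Objective decrease = 0.5 * g^T H^(-1) g = 6.1348


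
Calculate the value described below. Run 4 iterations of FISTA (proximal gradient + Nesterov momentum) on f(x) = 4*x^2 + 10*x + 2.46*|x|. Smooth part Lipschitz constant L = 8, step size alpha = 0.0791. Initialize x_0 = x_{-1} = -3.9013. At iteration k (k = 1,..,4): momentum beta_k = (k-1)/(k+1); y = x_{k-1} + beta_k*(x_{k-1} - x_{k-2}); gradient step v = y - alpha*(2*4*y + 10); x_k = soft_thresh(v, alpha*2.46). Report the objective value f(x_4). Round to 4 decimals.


FISTA on f(x) = 4*x^2 + 10*x + 2.46*|x|
L = 8, alpha = 0.0791
Iteration 1: beta = 0.0, y = -3.9013 + 0.0*(-3.9013 + 3.9013) = -3.9013
  grad(y) = -21.2104, v = y - alpha*grad = -2.2236
  prox(v) = soft_thresh(-2.2236, 0.1946) = -2.029
Iteration 2: beta = 0.3333, y = -2.029 + 0.3333*(-2.029 + 3.9013) = -1.4049
  grad(y) = -1.2389, v = y - alpha*grad = -1.3069
  prox(v) = soft_thresh(-1.3069, 0.1946) = -1.1123
Iteration 3: beta = 0.5, y = -1.1123 + 0.5*(-1.1123 + 2.029) = -0.6539
  grad(y) = 4.7685, v = y - alpha*grad = -1.0311
  prox(v) = soft_thresh(-1.0311, 0.1946) = -0.8365
Iteration 4: beta = 0.6, y = -0.8365 + 0.6*(-0.8365 + 1.1123) = -0.6711
  grad(y) = 4.6313, v = y - alpha*grad = -1.0374
  prox(v) = soft_thresh(-1.0374, 0.1946) = -0.8428
f(x_4) = 4*(-0.8428)^2 + 10*(-0.8428) + 2.46*|-0.8428| = -3.5135


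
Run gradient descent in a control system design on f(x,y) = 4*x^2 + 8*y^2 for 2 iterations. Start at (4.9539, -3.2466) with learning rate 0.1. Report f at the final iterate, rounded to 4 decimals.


Gradient descent on f(x,y) = 4*x^2 + 8*y^2.
Starting point: (4.9539, -3.2466), alpha = 0.1
Step 1: grad_x = 2*4*4.9539 = 39.6312, grad_y = 2*8*-3.2466 = -51.9456
  x_1 = 4.9539 - 0.1*39.6312 = 0.9908
  y_1 = -3.2466 - 0.1*-51.9456 = 1.948
Step 2: grad_x = 2*4*0.9908 = 7.9262, grad_y = 2*8*1.948 = 31.1674
  x_2 = 0.9908 - 0.1*7.9262 = 0.1982
  y_2 = 1.948 - 0.1*31.1674 = -1.1688
f(0.1982, -1.1688) = 4*0.1982^2 + 8*(-1.1688)^2 = 11.0854


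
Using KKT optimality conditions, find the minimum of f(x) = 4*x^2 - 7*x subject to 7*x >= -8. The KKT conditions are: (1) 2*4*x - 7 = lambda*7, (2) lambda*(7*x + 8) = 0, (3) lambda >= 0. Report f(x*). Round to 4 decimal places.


Step 1: Try lambda = 0 (constraint inactive).
Stationarity: 2*4*x - 7 = 0
x* = 7/(2*4) = 0.875
Check constraint: 7*0.875 = 6.125 >= -8 -- satisfied.
Step 2: Compute optimal value.
f(x*) = 4*0.875^2 - 7*0.875 = -3.0625


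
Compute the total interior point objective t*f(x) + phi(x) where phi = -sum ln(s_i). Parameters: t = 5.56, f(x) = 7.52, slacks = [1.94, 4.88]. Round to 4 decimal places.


Step 1: Compute log-barrier.
ln values: [0.6627, 1.5851]
phi = -(0.6627 + 1.5851) = -2.2478
Step 2: Compute augmented objective.
t*f(x) = 5.56*7.52 = 41.8112
Total = 41.8112 - 2.2478 = 39.5634


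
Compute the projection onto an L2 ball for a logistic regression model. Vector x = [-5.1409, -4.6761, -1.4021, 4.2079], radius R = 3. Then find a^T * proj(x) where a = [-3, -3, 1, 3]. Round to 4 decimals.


Step 1: Compute ||x|| (intermediates to 6 decimals).
||x|| = sqrt((-5.1409)^2 + (-4.6761)^2 + (-1.4021)^2 + 4.2079^2) = 8.244214
Step 2: Project.
Since ||x|| > R, scale = R/||x|| = 3/8.244214 = 0.363892, proj(x) = scale * x
proj(x) = [-1.870732, -1.701595, -0.510213, 1.531221]
Step 3: Dot product.
a^T * proj(x) = -3*(-1.870732) - 3*(-1.701595) + 1*(-0.510213) + 3*1.531221 = 14.8004


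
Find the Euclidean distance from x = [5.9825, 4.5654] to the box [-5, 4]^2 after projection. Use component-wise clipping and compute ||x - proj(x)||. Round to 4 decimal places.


Project each component onto [-5, 4].
clip(5.9825) = 4.0, clip(4.5654) = 4.0
Projection = [4.0, 4.0]
Squared diffs: [3.9303, 0.3197]
Distance = sqrt(4.25) = 2.0615


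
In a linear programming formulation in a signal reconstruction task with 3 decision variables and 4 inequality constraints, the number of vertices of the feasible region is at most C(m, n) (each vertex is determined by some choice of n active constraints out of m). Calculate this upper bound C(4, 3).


Each vertex corresponds to some choice of n active constraints out of m, so the number of vertices is at most C(m, n) = m! / (n!(m-n)!).
m = 4, n = 3
Numerator: 4 * 3 * 2
Denominator: 3! = 6
C(4, 3) = 4


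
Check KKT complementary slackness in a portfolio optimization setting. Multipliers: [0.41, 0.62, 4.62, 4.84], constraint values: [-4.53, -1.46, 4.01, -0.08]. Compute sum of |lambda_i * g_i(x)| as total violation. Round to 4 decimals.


KKT complementary slackness check:
lambda_1 * g_1 = 0.41 * -4.53 = -1.8573
lambda_2 * g_2 = 0.62 * -1.46 = -0.9052
lambda_3 * g_3 = 4.62 * 4.01 = 18.5262
lambda_4 * g_4 = 4.84 * -0.08 = -0.3872
Total violation = 1.8573 + 0.9052 + 18.5262 + 0.3872 = 21.6759


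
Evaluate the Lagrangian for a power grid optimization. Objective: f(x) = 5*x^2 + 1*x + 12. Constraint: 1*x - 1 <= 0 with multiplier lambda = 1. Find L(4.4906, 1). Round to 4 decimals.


Step 1: Evaluate f(x).
f(4.4906) = 5*4.4906^2 + 1*4.4906 + 12 = 117.318
Step 2: Evaluate g(x).
g(4.4906) = 1*4.4906 - 1 = 3.4906
Step 3: Compute Lagrangian.
L = 117.318 + 1*3.4906 = 120.8086


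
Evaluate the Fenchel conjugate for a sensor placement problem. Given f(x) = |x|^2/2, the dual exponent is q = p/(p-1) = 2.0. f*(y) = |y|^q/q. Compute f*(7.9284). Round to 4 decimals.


The conjugate exponent q satisfies 1/p + 1/q = 1.
p = 2, so q = 2/(2 - 1) = 2.0
|y|^q = 7.9284^2.0 = 62.8595
f*(7.9284) = 62.8595 / 2.0 = 31.4298


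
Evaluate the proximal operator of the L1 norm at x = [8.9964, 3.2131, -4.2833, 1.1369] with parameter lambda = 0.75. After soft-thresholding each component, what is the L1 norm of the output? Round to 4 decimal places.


Soft-thresholding with lambda = 0.75:
prox(8.9964) = sign(8.9964)*max(|8.9964| - 0.75, 0) = 8.2464
prox(3.2131) = sign(3.2131)*max(|3.2131| - 0.75, 0) = 2.4631
prox(-4.2833) = sign(-4.2833)*max(|-4.2833| - 0.75, 0) = -3.5333
prox(1.1369) = sign(1.1369)*max(|1.1369| - 0.75, 0) = 0.3869
prox(x) = [8.2464, 2.4631, -3.5333, 0.3869]
||prox(x)||_1 = 8.2464 + 2.4631 + 3.5333 + 0.3869 = 14.6297


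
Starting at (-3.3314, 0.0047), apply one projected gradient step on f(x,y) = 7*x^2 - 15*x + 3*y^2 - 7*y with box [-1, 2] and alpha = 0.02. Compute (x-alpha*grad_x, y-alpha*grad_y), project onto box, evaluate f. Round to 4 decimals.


Step 1: Compute gradient at (-3.3314, 0.0047).
grad_x = 2*7*-3.3314 - 15 = -61.6396
grad_y = 2*3*0.0047 - 7 = -6.9718
Step 2: Gradient step.
x_raw = -3.3314 - 0.02*-61.6396 = -2.0986
y_raw = 0.0047 - 0.02*-6.9718 = 0.1441
Step 3: Project onto [-1, 2].
x_proj = clip(-2.0986) = -1.0
y_proj = clip(0.1441) = 0.1441
Step 4: Evaluate f.
f(-1.0, 0.1441) = 21.0534


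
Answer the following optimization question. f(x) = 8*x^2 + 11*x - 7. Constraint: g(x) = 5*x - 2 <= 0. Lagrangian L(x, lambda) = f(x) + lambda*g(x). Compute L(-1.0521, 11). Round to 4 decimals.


Step 1: Evaluate f(x).
f(-1.0521) = 8*(-1.0521)^2 + 11*(-1.0521) - 7 = -9.7178
Step 2: Evaluate g(x).
g(-1.0521) = 5*-1.0521 - 2 = -7.2605
Step 3: Compute Lagrangian.
L = -9.7178 + 11*-7.2605 = -89.5833


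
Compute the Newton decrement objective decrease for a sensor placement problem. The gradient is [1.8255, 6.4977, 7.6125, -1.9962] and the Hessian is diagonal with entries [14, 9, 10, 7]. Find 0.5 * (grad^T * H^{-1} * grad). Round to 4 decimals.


Step 1: H is diagonal, so H^(-1) * g = [0.1304, 0.722, 0.7613, -0.2852].
Step 2: g^T H^(-1) g = sum_i g_i^2 / H_ii
  = (1.8255)^2/14 + (6.4977)^2/9 + (7.6125)^2/10 + (-1.9962)^2/7
  = 0.238 + 4.6911 + 5.795 + 0.5693 = 11.2934
Step 3: Objective decrease = 0.5 * g^T H^(-1) g = 5.6467


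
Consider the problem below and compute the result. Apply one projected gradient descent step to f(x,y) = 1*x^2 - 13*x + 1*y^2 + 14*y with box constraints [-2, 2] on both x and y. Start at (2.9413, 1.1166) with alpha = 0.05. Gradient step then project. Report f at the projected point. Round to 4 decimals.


Step 1: Compute gradient at (2.9413, 1.1166).
grad_x = 2*1*2.9413 - 13 = -7.1174
grad_y = 2*1*1.1166 + 14 = 16.2332
Step 2: Gradient step.
x_raw = 2.9413 - 0.05*-7.1174 = 3.2972
y_raw = 1.1166 - 0.05*16.2332 = 0.3049
Step 3: Project onto [-2, 2].
x_proj = clip(3.2972) = 2.0
y_proj = clip(0.3049) = 0.3049
Step 4: Evaluate f.
f(2.0, 0.3049) = -17.6379


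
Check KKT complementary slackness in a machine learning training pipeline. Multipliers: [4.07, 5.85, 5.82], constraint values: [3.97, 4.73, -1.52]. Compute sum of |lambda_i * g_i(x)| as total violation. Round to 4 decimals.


KKT complementary slackness check:
lambda_1 * g_1 = 4.07 * 3.97 = 16.1579
lambda_2 * g_2 = 5.85 * 4.73 = 27.6705
lambda_3 * g_3 = 5.82 * -1.52 = -8.8464
Total violation = 16.1579 + 27.6705 + 8.8464 = 52.6748


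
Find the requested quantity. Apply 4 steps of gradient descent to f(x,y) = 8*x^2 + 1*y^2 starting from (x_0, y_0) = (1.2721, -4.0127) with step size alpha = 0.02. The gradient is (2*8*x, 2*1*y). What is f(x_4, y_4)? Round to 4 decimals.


Gradient descent on f(x,y) = 8*x^2 + 1*y^2.
Starting point: (1.2721, -4.0127), alpha = 0.02
Step 1: grad_x = 2*8*1.2721 = 20.3536, grad_y = 2*1*-4.0127 = -8.0254
  x_1 = 1.2721 - 0.02*20.3536 = 0.865
  y_1 = -4.0127 - 0.02*-8.0254 = -3.8522
Step 2: grad_x = 2*8*0.865 = 13.8404, grad_y = 2*1*-3.8522 = -7.7044
  x_2 = 0.865 - 0.02*13.8404 = 0.5882
  y_2 = -3.8522 - 0.02*-7.7044 = -3.6981
Step 3: grad_x = 2*8*0.5882 = 9.4115, grad_y = 2*1*-3.6981 = -7.3962
  x_3 = 0.5882 - 0.02*9.4115 = 0.4
  y_3 = -3.6981 - 0.02*-7.3962 = -3.5502
Step 4: grad_x = 2*8*0.4 = 6.3998, grad_y = 2*1*-3.5502 = -7.1004
  x_4 = 0.4 - 0.02*6.3998 = 0.272
  y_4 = -3.5502 - 0.02*-7.1004 = -3.4082
f(0.272, -3.4082) = 8*0.272^2 + 1*(-3.4082)^2 = 12.2075


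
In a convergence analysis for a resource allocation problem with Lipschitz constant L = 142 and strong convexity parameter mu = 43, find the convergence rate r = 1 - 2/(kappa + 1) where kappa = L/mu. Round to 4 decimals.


Step 1: Compute the condition number.
kappa = L/mu = 142/43 = 3.3023
Step 2: Compute the convergence rate.
r = 1 - 2/(kappa + 1) = 1 - 2*mu/(L + mu) = (L - mu)/(L + mu) = 99/185 = 0.5351


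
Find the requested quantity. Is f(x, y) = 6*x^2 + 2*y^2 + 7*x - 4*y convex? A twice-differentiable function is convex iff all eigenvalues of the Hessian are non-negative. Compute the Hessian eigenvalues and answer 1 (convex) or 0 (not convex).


The Hessian of f(x,y) = 6*x^2 + 2*y^2 + 7*x - 4*y is:
H = [[12, 0], [0, 4]]
Trace = 12 + 4 = 16
Determinant = 12*4 - (0)^2 = 48
Discriminant = (16)^2 - 4*48 = 64.0
Eigenvalues: lambda_1 = 4.0, lambda_2 = 12.0
The function is convex.

1


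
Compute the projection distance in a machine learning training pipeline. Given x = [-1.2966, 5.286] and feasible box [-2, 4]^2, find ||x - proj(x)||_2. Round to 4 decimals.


Project each component onto [-2, 4].
clip(-1.2966) = -1.2966, clip(5.286) = 4.0
Projection = [-1.2966, 4.0]
Squared diffs: [0.0, 1.6538]
Distance = sqrt(1.6538) = 1.286


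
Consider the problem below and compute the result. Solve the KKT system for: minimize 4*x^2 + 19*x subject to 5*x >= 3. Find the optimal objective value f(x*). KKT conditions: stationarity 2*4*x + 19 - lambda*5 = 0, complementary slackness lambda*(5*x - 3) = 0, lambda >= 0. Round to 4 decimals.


Step 1: Try lambda = 0 (constraint inactive).
x_unc = -19/(2*4) = -2.375
Check: 5*-2.375 = -11.875 < 3 -- violated!
Step 2: Constraint must be active: 5*x = 3
x* = 3/5 = 0.6
lambda = (2*4*0.6 + 19)/5 = 4.76
Step 3: Compute optimal value.
f(x*) = 4*0.6^2 + 19*0.6 = 12.84


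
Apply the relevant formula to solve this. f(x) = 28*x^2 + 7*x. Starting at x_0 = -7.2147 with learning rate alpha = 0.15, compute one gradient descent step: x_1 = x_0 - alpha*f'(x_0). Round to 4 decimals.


We compute the gradient at x_0 and apply the update.
f'(x) = 56*x + 7
f'(-7.2147) = 56*-7.2147 + 7 = -397.0232
x_1 = -7.2147 - 0.15*-397.0232 = 52.3388


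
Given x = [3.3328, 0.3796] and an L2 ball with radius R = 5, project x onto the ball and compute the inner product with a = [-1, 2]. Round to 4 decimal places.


Step 1: Compute ||x|| (intermediates to 6 decimals).
||x|| = sqrt(3.3328^2 + 0.3796^2) = 3.354348
Step 2: Project.
Since ||x|| <= R, proj = x (no scaling needed).
proj(x) = [3.3328, 0.3796]
Step 3: Dot product.
a^T * proj(x) = -1*3.3328 + 2*0.3796 = -2.5736


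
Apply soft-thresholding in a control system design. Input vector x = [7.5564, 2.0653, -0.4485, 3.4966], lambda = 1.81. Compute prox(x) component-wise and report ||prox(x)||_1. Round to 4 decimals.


Soft-thresholding with lambda = 1.81:
prox(7.5564) = sign(7.5564)*max(|7.5564| - 1.81, 0) = 5.7464
prox(2.0653) = sign(2.0653)*max(|2.0653| - 1.81, 0) = 0.2553
prox(-0.4485) = sign(-0.4485)*max(|-0.4485| - 1.81, 0) = 0.0
prox(3.4966) = sign(3.4966)*max(|3.4966| - 1.81, 0) = 1.6866
prox(x) = [5.7464, 0.2553, 0.0, 1.6866]
||prox(x)||_1 = 5.7464 + 0.2553 + 0.0 + 1.6866 = 7.6883


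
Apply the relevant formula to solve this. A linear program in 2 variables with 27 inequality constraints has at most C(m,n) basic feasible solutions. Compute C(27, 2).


Each vertex corresponds to some choice of n active constraints out of m, so the number of vertices is at most C(m, n) = m! / (n!(m-n)!).
m = 27, n = 2
Numerator: 27 * 26
Denominator: 2! = 2
C(27, 2) = 351


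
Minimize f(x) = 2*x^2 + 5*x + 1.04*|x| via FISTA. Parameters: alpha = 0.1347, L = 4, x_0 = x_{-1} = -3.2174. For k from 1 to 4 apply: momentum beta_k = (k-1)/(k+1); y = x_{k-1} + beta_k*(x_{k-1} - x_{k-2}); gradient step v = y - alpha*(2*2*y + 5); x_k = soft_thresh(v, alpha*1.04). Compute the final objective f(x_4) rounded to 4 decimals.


FISTA on f(x) = 2*x^2 + 5*x + 1.04*|x|
L = 4, alpha = 0.1347
Iteration 1: beta = 0.0, y = -3.2174 + 0.0*(-3.2174 + 3.2174) = -3.2174
  grad(y) = -7.8696, v = y - alpha*grad = -2.1574
  prox(v) = soft_thresh(-2.1574, 0.1401) = -2.0173
Iteration 2: beta = 0.3333, y = -2.0173 + 0.3333*(-2.0173 + 3.2174) = -1.6172
  grad(y) = -1.4689, v = y - alpha*grad = -1.4194
  prox(v) = soft_thresh(-1.4194, 0.1401) = -1.2793
Iteration 3: beta = 0.5, y = -1.2793 + 0.5*(-1.2793 + 2.0173) = -0.9103
  grad(y) = 1.3589, v = y - alpha*grad = -1.0933
  prox(v) = soft_thresh(-1.0933, 0.1401) = -0.9532
Iteration 4: beta = 0.6, y = -0.9532 + 0.6*(-0.9532 + 1.2793) = -0.7576
  grad(y) = 1.9696, v = y - alpha*grad = -1.0229
  prox(v) = soft_thresh(-1.0229, 0.1401) = -0.8828
f(x_4) = 2*(-0.8828)^2 + 5*(-0.8828) + 1.04*|-0.8828| = -1.9372


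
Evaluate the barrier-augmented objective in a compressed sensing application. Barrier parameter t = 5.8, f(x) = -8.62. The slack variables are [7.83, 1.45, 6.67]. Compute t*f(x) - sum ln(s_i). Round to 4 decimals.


Step 1: Compute log-barrier.
ln values: [2.058, 0.3716, 1.8976]
phi = -(2.058 + 0.3716 + 1.8976) = -4.3271
Step 2: Compute augmented objective.
t*f(x) = 5.8*-8.62 = -49.996
Total = -49.996 - 4.3271 = -54.3231


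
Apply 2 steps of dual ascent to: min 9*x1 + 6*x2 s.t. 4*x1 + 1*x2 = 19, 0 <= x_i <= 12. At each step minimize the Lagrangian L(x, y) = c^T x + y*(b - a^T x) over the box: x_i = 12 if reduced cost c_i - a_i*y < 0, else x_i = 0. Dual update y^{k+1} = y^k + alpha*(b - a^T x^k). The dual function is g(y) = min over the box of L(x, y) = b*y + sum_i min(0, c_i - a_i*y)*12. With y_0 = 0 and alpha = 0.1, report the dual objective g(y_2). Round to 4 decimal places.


Dual ascent for LP: min 9*x1 + 6*x2, 4*x1 + 1*x2 = 19, 0 <= x_i <= 12
Step 1: y^k = 0.0, reduced costs: (9.0, 6.0)
  x^k = (0.0, 0.0), subgradient = b - a^T x = 19.0
  y^{k+1} = 0.0 + 0.1*19.0 = 1.9
Step 2: y^k = 1.9, reduced costs: (1.4, 4.1)
  x^k = (0.0, 0.0), subgradient = b - a^T x = 19.0
  y^{k+1} = 1.9 + 0.1*19.0 = 3.8
Dual objective at y_2 = 3.8: reduced costs (-6.2, 2.2), box minimizer x = (12.0, 0.0)
g(y_2) = b*y + (c1 - a1*y)*x1 + (c2 - a2*y)*x2 = 19*3.8 + (-6.2)*12.0 + 2.2*0.0 = 72.2 - 74.4 + 0.0 = -2.2


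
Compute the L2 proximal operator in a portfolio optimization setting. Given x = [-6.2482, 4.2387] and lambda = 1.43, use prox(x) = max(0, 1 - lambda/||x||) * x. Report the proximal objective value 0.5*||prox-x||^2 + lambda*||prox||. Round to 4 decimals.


Step 1: Compute ||x||.
||x|| = 7.5503
Step 2: Compute scaling factor.
scale = max(0, 1 - 1.43/7.5503) = 0.8106
Step 3: prox(x) = [-5.0648, 3.4359]
||prox(x)|| = 6.1203
Step 4: Proximal objective.
0.5*||prox-x||^2 = 1.0225
lambda*||prox|| = 8.752
Total = 9.7744


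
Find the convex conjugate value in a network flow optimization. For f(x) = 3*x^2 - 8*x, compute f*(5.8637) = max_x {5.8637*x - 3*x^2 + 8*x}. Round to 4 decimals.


f*(y) = sup_x {y*x - a*x^2 - b*x} = sup_x {(y-b)*x - a*x^2}
FOC: (y - b) - 2a*x = 0 => x* = (y - b)/(2a)
x* = (5.8637 + 8)/(2*3) = 2.3106
f*(5.8637) = (y-b)^2/(4a) = (5.8637 + 8)^2/(4*3)
= 192.2022/12 = 16.0168


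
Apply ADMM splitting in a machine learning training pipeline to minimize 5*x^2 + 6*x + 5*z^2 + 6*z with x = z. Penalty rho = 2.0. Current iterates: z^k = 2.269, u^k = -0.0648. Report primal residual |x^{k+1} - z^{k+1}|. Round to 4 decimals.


ADMM iteration with rho = 2.0, z^k = 2.269, u^k = -0.0648
Step 1: x-update.
Minimize 5*x^2 + 6*x + (2.0/2)*(x - 2.269 - 0.0648)^2
FOC: (2*5 + 2.0)*x = -6 + 2.0*(2.269 + 0.0648)
x^{k+1} = -0.111
Step 2: z-update.
Minimize 5*z^2 + 6*z + (2.0/2)*(-0.111 - z - 0.0648)^2
FOC: (2*5 + 2.0)*z = -6 + 2.0*(-0.111 - 0.0648)
z^{k+1} = -0.5293
Step 3: u-update.
u^{k+1} = -0.0648 - 0.111 + 0.5293 = 0.3535
Step 4: Primal residual = |-0.111 + 0.5293| = 0.4183


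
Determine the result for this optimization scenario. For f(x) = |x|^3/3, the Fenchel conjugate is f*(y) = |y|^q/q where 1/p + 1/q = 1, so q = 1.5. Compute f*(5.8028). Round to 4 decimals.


The conjugate exponent q satisfies 1/p + 1/q = 1.
p = 3, so q = 3/(3 - 1) = 1.5
|y|^q = 5.8028^1.5 = 13.9784
f*(5.8028) = 13.9784 / 1.5 = 9.3189
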